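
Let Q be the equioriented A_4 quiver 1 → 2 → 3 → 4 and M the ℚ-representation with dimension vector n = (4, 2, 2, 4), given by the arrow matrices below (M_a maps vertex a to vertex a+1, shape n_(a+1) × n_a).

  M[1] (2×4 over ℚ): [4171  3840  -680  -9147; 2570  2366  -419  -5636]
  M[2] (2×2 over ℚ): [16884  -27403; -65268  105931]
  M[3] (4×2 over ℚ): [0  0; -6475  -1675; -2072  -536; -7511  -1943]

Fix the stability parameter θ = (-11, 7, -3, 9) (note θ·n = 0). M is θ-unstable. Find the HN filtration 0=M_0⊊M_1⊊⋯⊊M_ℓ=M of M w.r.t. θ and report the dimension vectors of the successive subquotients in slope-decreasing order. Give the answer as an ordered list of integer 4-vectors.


Barcode: M ≅ I[1,1]^2, I[1,2], I[1,3], I[3,4], I[4,4]^3. HN layers by μ_θ (5 steps, strictly decreasing):
  μ^(1)=9; μ^(2)=7; μ^(3)=2; μ^(4)=-3; μ^(5)=-11

((0, 0, 0, 4); (0, 1, 0, 0); (0, 1, 1, 0); (0, 0, 1, 0); (4, 0, 0, 0))


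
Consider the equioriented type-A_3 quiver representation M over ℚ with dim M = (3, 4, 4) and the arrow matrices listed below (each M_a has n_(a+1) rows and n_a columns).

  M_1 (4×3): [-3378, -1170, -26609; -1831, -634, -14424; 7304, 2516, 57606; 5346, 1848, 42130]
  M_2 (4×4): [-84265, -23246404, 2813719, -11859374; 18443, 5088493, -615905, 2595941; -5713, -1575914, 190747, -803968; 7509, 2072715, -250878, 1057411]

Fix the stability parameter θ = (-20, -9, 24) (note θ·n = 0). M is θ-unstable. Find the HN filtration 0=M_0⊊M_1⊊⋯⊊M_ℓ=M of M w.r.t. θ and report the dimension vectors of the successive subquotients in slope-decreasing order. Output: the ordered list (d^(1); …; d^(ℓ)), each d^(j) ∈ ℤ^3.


Interval decomposition of M: I[1,1], I[1,3]^2, I[2,2], I[2,3], I[3,3].
HN type (ℓ=3): μ^(1)=24; μ^(2)=-9; μ^(3)=-20

((0, 0, 4); (0, 4, 0); (3, 0, 0))


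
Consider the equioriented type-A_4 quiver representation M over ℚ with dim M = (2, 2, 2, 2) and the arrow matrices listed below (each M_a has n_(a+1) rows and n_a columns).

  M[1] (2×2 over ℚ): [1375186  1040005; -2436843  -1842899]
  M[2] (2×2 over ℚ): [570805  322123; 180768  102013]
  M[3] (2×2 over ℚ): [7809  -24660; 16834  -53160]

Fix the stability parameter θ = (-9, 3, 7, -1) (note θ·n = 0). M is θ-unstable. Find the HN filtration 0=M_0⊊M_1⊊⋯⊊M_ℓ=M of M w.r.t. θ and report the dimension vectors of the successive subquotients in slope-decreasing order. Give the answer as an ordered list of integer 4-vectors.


Interval decomposition of M: I[1,3], I[1,4], I[4,4].
HN type (ℓ=4): μ^(1)=7; μ^(2)=3; μ^(3)=-1; μ^(4)=-9

((0, 0, 1, 0); (0, 2, 1, 1); (0, 0, 0, 1); (2, 0, 0, 0))


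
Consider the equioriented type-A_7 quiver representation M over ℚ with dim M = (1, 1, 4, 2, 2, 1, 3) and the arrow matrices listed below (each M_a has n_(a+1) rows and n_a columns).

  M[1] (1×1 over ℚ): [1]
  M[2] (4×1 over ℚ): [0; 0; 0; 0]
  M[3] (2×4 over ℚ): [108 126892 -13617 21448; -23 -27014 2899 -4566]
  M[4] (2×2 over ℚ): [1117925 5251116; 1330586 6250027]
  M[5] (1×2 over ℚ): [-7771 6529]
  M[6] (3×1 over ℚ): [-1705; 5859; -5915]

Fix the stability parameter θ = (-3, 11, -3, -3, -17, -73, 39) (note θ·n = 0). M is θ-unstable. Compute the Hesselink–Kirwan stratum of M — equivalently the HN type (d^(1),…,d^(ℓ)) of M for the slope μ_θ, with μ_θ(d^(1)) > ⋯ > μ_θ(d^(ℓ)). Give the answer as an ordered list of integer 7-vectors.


Via rank(M_{q-1}∘⋯∘M_p): M ≅ I[1,2], I[3,3]^2, I[3,5], I[3,7], I[7,7]^2.
μ_θ-semistable layers: μ^(1)=39; μ^(2)=11; μ^(3)=-3; μ^(4)=-23/3; μ^(5)=-24

((0, 0, 0, 0, 0, 0, 3); (0, 1, 0, 0, 0, 0, 0); (1, 0, 2, 0, 0, 0, 0); (0, 0, 1, 1, 1, 0, 0); (0, 0, 1, 1, 1, 1, 0))


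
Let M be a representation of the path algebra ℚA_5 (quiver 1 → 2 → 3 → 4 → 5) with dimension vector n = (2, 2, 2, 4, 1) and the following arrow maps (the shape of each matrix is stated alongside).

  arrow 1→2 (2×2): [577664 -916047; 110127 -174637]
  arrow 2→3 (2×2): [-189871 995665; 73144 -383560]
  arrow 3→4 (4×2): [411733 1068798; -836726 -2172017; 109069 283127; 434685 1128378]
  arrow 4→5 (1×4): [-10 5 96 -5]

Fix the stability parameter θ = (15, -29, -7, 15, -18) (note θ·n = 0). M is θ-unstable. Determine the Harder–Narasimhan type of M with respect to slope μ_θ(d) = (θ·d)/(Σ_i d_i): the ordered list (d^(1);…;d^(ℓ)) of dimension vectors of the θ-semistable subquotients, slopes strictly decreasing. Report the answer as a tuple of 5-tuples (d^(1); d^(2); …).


Interval decomposition of M: I[1,2], I[1,5], I[3,4], I[4,4]^2.
HN type (ℓ=3): μ^(1)=15; μ^(2)=-3/2; μ^(3)=-7

((0, 0, 0, 3, 0); (0, 0, 0, 1, 1); (2, 2, 2, 0, 0))


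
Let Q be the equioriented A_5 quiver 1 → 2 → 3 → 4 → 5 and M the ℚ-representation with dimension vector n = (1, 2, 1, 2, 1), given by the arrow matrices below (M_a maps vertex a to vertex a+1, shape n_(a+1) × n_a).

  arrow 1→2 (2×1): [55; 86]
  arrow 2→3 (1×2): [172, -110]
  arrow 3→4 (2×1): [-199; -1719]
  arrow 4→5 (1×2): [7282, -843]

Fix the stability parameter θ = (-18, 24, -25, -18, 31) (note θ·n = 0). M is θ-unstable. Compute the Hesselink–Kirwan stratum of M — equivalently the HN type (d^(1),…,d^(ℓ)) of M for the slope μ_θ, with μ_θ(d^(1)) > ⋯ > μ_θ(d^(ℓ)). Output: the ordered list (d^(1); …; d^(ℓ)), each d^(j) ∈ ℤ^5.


Barcode: M ≅ I[1,2], I[2,5], I[4,4]. HN layers by μ_θ (4 steps, strictly decreasing):
  μ^(1)=31; μ^(2)=24; μ^(3)=-19/3; μ^(4)=-18

((0, 0, 0, 0, 1); (0, 1, 0, 0, 0); (0, 1, 1, 1, 0); (1, 0, 0, 1, 0))


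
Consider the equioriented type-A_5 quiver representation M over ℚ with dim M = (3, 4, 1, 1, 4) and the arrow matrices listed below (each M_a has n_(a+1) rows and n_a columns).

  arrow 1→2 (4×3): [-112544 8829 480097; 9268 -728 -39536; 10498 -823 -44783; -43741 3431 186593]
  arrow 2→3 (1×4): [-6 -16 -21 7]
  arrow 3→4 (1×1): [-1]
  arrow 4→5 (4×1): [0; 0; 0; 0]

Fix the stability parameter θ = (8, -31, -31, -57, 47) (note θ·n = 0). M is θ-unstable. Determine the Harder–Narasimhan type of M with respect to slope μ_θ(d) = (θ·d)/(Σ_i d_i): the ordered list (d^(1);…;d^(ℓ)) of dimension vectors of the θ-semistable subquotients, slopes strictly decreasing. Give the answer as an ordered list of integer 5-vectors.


Interval decomposition of M: I[1,1], I[1,2], I[1,4], I[2,2]^2, I[5,5]^4.
HN type (ℓ=5): μ^(1)=47; μ^(2)=8; μ^(3)=-23/2; μ^(4)=-111/4; μ^(5)=-31

((0, 0, 0, 0, 4); (1, 0, 0, 0, 0); (1, 1, 0, 0, 0); (1, 1, 1, 1, 0); (0, 2, 0, 0, 0))


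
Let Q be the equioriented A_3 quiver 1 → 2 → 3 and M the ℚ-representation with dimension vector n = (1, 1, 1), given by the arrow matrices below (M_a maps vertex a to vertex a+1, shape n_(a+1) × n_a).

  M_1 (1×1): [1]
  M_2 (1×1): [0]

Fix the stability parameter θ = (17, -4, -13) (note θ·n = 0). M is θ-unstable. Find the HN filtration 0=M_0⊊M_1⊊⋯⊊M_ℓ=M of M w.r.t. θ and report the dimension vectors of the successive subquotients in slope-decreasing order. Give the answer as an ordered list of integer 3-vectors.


Via rank(M_{q-1}∘⋯∘M_p): M ≅ I[1,2], I[3,3].
μ_θ-semistable layers: μ^(1)=13/2; μ^(2)=-13

((1, 1, 0); (0, 0, 1))


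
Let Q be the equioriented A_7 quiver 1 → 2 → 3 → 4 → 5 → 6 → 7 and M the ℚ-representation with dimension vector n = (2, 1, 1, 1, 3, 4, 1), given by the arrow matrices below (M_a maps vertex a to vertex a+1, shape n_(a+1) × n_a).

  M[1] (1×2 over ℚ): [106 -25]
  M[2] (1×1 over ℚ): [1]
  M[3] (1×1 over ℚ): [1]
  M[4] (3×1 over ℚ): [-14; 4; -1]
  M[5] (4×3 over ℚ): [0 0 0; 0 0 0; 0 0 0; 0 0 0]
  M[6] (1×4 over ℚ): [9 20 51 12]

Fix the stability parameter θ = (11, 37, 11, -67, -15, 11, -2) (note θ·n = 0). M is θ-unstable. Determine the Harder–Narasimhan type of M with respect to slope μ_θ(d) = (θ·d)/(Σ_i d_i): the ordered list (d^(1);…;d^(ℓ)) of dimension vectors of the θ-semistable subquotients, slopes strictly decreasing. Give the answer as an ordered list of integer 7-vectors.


Via rank(M_{q-1}∘⋯∘M_p): M ≅ I[1,1], I[1,5], I[5,5]^2, I[6,6]^3, I[6,7].
μ_θ-semistable layers: μ^(1)=11; μ^(2)=9/2; μ^(3)=-23/5; μ^(4)=-15

((1, 0, 0, 0, 0, 3, 0); (0, 0, 0, 0, 0, 1, 1); (1, 1, 1, 1, 1, 0, 0); (0, 0, 0, 0, 2, 0, 0))


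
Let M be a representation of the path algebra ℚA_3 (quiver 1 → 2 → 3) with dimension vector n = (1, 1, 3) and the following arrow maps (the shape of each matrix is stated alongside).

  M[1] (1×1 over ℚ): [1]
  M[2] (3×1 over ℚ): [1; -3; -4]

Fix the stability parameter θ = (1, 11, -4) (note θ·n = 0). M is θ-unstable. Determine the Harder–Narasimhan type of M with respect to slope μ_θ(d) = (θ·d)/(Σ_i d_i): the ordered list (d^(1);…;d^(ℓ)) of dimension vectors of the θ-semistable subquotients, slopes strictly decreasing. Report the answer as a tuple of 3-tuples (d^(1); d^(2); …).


Interval decomposition of M: I[1,3], I[3,3]^2.
HN type (ℓ=3): μ^(1)=7/2; μ^(2)=1; μ^(3)=-4

((0, 1, 1); (1, 0, 0); (0, 0, 2))


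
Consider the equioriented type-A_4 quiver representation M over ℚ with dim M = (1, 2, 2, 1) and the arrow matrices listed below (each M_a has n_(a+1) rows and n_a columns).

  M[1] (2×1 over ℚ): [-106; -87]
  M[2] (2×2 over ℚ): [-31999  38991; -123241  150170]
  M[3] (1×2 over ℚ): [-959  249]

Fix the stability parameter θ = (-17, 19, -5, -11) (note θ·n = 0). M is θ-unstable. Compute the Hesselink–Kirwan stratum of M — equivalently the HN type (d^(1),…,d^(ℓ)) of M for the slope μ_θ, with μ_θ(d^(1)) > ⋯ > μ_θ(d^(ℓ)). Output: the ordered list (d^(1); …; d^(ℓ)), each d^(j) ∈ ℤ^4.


Via rank(M_{q-1}∘⋯∘M_p): M ≅ I[1,4], I[2,3].
μ_θ-semistable layers: μ^(1)=7; μ^(2)=1; μ^(3)=-17

((0, 1, 1, 0); (0, 1, 1, 1); (1, 0, 0, 0))


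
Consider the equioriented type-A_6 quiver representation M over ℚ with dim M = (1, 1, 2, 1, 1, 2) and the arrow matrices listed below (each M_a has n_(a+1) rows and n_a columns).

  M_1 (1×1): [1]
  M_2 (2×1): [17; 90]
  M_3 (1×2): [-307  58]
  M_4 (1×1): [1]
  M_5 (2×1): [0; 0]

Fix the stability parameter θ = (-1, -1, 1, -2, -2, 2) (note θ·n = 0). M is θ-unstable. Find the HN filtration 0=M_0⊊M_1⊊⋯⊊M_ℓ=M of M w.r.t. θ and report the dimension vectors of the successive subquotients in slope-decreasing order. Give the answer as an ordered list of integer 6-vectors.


Via rank(M_{q-1}∘⋯∘M_p): M ≅ I[1,5], I[3,3], I[6,6]^2.
μ_θ-semistable layers: μ^(1)=2; μ^(2)=1; μ^(3)=-1

((0, 0, 0, 0, 0, 2); (0, 0, 1, 0, 0, 0); (1, 1, 1, 1, 1, 0))


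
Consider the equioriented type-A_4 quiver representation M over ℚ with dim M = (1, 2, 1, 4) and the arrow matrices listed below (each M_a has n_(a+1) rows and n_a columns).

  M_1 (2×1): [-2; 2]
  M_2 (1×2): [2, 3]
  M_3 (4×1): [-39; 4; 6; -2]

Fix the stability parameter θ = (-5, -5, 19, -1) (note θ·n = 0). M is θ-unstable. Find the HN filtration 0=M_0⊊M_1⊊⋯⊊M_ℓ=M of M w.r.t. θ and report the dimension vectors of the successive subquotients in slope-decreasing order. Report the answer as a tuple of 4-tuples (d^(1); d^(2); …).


Barcode: M ≅ I[1,4], I[2,2], I[4,4]^3. HN layers by μ_θ (3 steps, strictly decreasing):
  μ^(1)=9; μ^(2)=-1; μ^(3)=-5

((0, 0, 1, 1); (0, 0, 0, 3); (1, 2, 0, 0))


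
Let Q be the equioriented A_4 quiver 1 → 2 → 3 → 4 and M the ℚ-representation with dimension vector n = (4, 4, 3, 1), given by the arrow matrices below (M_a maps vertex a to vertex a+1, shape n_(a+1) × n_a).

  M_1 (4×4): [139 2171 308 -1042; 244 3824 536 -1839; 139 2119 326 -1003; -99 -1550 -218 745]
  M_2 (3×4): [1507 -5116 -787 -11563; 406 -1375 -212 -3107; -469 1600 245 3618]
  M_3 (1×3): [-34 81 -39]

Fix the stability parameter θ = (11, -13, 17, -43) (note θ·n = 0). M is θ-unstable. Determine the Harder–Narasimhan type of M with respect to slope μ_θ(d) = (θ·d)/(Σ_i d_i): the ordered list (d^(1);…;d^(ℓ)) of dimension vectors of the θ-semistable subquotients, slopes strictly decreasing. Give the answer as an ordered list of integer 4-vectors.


Interval decomposition of M: I[1,2], I[1,3]^2, I[1,4].
HN type (ℓ=3): μ^(1)=17; μ^(2)=-1; μ^(3)=-7

((0, 0, 2, 0); (3, 3, 0, 0); (1, 1, 1, 1))


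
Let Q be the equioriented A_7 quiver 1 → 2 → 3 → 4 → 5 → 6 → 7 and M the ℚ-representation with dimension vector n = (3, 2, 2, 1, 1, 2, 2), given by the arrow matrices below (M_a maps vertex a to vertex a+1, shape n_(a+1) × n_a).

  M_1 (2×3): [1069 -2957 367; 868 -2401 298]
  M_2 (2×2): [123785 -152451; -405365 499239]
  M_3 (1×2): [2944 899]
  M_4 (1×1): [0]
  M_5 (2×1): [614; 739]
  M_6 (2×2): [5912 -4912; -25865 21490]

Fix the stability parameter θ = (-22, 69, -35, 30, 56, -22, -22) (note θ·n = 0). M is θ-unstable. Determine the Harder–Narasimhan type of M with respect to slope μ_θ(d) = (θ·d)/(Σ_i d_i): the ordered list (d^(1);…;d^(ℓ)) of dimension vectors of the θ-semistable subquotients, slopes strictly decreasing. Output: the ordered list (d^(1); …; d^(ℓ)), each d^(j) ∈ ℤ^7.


Barcode: M ≅ I[1,1], I[1,2], I[1,4], I[3,3], I[5,6], I[6,7], I[7,7]. HN layers by μ_θ (5 steps, strictly decreasing):
  μ^(1)=69; μ^(2)=30; μ^(3)=17; μ^(4)=-22; μ^(5)=-35

((0, 1, 0, 0, 0, 0, 0); (0, 0, 0, 1, 0, 0, 0); (0, 1, 1, 0, 1, 1, 0); (3, 0, 0, 0, 0, 1, 2); (0, 0, 1, 0, 0, 0, 0))


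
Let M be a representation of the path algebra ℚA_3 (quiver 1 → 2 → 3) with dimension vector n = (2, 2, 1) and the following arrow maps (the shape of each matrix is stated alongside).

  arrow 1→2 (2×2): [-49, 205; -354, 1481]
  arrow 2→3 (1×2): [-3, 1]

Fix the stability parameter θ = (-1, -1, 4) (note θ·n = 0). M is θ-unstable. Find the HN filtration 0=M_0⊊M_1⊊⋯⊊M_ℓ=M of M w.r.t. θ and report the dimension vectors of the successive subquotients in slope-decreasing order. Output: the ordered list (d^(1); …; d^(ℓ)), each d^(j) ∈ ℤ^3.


Barcode: M ≅ I[1,2], I[1,3]. HN layers by μ_θ (2 steps, strictly decreasing):
  μ^(1)=4; μ^(2)=-1

((0, 0, 1); (2, 2, 0))


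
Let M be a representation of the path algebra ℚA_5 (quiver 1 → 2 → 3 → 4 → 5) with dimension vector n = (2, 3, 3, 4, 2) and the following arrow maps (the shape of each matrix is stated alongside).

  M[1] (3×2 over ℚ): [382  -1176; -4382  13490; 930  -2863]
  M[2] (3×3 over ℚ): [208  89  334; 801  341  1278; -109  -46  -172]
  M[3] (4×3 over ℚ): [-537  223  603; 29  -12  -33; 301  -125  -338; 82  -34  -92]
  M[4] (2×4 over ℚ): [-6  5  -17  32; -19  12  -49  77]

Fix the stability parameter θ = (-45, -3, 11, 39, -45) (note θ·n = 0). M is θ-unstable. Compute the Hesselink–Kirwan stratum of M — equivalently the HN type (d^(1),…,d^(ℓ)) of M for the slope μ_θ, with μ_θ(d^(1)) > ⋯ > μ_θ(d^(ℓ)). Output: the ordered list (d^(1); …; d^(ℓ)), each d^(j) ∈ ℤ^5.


Barcode: M ≅ I[1,2], I[1,5], I[2,5], I[3,4], I[4,4]. HN layers by μ_θ (5 steps, strictly decreasing):
  μ^(1)=39; μ^(2)=11; μ^(3)=5/3; μ^(4)=-3; μ^(5)=-45

((0, 0, 0, 2, 0); (0, 0, 1, 0, 0); (0, 0, 2, 2, 2); (0, 3, 0, 0, 0); (2, 0, 0, 0, 0))


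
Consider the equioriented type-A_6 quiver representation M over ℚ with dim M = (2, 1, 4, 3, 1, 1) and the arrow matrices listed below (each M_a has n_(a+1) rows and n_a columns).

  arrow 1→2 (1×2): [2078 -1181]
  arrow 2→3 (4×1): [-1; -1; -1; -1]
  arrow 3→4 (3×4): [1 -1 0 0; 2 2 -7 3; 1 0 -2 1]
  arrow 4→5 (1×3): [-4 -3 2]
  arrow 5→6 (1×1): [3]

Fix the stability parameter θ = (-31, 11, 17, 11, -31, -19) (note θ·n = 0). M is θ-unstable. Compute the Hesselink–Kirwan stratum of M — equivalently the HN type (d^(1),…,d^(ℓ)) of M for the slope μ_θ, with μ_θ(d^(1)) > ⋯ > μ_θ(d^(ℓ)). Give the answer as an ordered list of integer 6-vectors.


Barcode: M ≅ I[1,1], I[1,3], I[3,4]^2, I[3,6]. HN layers by μ_θ (5 steps, strictly decreasing):
  μ^(1)=17; μ^(2)=14; μ^(3)=11; μ^(4)=-11/2; μ^(5)=-31

((0, 0, 1, 0, 0, 0); (0, 0, 2, 2, 0, 0); (0, 1, 0, 0, 0, 0); (0, 0, 1, 1, 1, 1); (2, 0, 0, 0, 0, 0))


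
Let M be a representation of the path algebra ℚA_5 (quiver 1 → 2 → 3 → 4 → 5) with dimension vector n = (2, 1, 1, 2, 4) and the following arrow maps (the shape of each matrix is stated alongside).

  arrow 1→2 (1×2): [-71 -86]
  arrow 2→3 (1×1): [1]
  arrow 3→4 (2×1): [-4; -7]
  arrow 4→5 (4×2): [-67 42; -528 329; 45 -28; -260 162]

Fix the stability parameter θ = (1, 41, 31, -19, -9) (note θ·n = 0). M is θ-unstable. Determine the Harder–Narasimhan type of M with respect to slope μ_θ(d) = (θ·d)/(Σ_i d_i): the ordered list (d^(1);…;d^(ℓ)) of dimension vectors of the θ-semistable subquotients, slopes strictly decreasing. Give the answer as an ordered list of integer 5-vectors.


Interval decomposition of M: I[1,1], I[1,5], I[4,5], I[5,5]^2.
HN type (ℓ=4): μ^(1)=11; μ^(2)=1; μ^(3)=-9; μ^(4)=-19

((0, 1, 1, 1, 1); (2, 0, 0, 0, 0); (0, 0, 0, 0, 3); (0, 0, 0, 1, 0))


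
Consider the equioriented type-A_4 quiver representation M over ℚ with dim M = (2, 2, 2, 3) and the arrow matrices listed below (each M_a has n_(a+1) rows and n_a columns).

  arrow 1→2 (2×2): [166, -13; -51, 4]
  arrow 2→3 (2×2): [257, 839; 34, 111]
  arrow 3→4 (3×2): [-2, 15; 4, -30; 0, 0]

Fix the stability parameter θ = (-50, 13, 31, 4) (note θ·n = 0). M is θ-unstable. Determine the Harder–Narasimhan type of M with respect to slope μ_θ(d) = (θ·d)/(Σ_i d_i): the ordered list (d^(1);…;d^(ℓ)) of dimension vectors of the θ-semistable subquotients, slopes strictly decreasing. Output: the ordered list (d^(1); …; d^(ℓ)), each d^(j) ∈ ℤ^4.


Interval decomposition of M: I[1,3], I[1,4], I[4,4]^2.
HN type (ℓ=5): μ^(1)=31; μ^(2)=35/2; μ^(3)=13; μ^(4)=4; μ^(5)=-50

((0, 0, 1, 0); (0, 0, 1, 1); (0, 2, 0, 0); (0, 0, 0, 2); (2, 0, 0, 0))


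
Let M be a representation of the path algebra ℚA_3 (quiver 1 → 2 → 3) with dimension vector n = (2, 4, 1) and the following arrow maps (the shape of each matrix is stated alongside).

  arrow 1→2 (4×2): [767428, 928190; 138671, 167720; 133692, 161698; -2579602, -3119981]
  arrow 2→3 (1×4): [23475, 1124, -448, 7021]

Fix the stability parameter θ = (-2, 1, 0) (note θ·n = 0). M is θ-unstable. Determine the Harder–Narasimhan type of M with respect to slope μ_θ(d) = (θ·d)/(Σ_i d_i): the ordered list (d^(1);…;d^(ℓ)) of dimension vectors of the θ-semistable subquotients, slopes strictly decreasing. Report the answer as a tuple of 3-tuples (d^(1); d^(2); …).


Interval decomposition of M: I[1,2], I[1,3], I[2,2]^2.
HN type (ℓ=3): μ^(1)=1; μ^(2)=1/2; μ^(3)=-2

((0, 3, 0); (0, 1, 1); (2, 0, 0))


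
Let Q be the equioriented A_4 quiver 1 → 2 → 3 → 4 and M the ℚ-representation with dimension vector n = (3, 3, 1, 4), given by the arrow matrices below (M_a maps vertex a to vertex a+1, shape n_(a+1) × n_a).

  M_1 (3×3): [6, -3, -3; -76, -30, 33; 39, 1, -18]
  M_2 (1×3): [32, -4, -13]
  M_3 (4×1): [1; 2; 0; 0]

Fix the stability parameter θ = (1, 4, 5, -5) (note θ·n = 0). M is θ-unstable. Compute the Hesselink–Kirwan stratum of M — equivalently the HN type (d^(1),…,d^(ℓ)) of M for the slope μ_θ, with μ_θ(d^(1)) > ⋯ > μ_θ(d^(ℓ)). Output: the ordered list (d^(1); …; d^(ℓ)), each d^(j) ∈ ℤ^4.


Barcode: M ≅ I[1,2]^2, I[1,4], I[4,4]^3. HN layers by μ_θ (4 steps, strictly decreasing):
  μ^(1)=4; μ^(2)=4/3; μ^(3)=1; μ^(4)=-5

((0, 2, 0, 0); (0, 1, 1, 1); (3, 0, 0, 0); (0, 0, 0, 3))


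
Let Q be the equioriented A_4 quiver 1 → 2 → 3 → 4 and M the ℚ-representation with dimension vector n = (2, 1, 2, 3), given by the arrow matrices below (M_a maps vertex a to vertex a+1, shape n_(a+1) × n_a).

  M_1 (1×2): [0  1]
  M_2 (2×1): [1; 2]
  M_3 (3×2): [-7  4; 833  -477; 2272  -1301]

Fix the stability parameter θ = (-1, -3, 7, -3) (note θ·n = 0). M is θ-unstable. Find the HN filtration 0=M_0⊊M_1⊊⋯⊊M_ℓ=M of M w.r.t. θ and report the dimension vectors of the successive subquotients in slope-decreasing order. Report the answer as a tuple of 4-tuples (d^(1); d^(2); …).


Via rank(M_{q-1}∘⋯∘M_p): M ≅ I[1,1], I[1,4], I[3,4], I[4,4].
μ_θ-semistable layers: μ^(1)=2; μ^(2)=-1; μ^(3)=-2; μ^(4)=-3

((0, 0, 2, 2); (1, 0, 0, 0); (1, 1, 0, 0); (0, 0, 0, 1))


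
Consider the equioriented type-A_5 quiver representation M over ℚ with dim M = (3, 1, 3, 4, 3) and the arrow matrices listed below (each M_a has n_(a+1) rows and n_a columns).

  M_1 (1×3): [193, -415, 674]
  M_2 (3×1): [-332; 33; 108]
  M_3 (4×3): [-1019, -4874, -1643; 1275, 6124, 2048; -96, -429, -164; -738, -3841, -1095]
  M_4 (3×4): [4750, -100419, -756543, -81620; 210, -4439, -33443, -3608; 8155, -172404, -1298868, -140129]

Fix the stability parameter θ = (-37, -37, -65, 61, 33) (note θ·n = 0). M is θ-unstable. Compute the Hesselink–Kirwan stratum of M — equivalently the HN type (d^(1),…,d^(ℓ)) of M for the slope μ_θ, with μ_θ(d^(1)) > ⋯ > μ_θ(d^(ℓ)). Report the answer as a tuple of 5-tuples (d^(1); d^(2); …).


Via rank(M_{q-1}∘⋯∘M_p): M ≅ I[1,1]^2, I[1,5], I[3,4]^2, I[4,5], I[5,5].
μ_θ-semistable layers: μ^(1)=61; μ^(2)=47; μ^(3)=33; μ^(4)=-37; μ^(5)=-139/3; μ^(6)=-65

((0, 0, 0, 2, 0); (0, 0, 0, 2, 2); (0, 0, 0, 0, 1); (2, 0, 0, 0, 0); (1, 1, 1, 0, 0); (0, 0, 2, 0, 0))


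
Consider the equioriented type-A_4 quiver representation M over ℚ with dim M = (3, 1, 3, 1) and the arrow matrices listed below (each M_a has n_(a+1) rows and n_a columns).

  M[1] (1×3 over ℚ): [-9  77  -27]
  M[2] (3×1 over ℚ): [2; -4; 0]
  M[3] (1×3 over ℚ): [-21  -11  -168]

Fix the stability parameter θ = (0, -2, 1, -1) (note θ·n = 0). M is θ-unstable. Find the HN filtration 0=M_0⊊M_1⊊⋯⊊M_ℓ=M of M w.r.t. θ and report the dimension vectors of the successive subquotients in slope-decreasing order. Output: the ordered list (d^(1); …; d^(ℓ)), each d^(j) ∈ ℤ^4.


Barcode: M ≅ I[1,1]^2, I[1,4], I[3,3]^2. HN layers by μ_θ (3 steps, strictly decreasing):
  μ^(1)=1; μ^(2)=0; μ^(3)=-1

((0, 0, 2, 0); (2, 0, 1, 1); (1, 1, 0, 0))


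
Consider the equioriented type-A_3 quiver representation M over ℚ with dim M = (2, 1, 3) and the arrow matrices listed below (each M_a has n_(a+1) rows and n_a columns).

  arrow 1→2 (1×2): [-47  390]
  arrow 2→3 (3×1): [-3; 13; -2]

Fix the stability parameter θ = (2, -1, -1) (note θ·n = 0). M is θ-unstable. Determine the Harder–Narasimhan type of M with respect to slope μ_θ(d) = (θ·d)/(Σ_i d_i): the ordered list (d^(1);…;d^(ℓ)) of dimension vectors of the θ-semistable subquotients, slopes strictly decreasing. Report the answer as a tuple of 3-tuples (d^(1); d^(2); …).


Interval decomposition of M: I[1,1], I[1,3], I[3,3]^2.
HN type (ℓ=3): μ^(1)=2; μ^(2)=0; μ^(3)=-1

((1, 0, 0); (1, 1, 1); (0, 0, 2))


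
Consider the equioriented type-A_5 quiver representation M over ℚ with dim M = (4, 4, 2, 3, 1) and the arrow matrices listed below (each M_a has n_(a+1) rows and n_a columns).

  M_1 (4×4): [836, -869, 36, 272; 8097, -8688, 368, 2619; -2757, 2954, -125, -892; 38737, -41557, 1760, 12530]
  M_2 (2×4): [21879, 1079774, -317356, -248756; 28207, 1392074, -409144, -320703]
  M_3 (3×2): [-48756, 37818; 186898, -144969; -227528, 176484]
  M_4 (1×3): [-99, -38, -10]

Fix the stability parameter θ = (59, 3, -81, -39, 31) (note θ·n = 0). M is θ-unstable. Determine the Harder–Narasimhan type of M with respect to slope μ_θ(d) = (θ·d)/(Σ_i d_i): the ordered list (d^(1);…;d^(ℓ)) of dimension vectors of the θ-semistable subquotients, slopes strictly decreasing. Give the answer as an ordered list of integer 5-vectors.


Interval decomposition of M: I[1,2]^2, I[1,3], I[1,4], I[4,4], I[4,5].
HN type (ℓ=4): μ^(1)=31; μ^(2)=-19/3; μ^(3)=-29/2; μ^(4)=-39

((2, 2, 0, 0, 1); (1, 1, 1, 0, 0); (1, 1, 1, 1, 0); (0, 0, 0, 2, 0))


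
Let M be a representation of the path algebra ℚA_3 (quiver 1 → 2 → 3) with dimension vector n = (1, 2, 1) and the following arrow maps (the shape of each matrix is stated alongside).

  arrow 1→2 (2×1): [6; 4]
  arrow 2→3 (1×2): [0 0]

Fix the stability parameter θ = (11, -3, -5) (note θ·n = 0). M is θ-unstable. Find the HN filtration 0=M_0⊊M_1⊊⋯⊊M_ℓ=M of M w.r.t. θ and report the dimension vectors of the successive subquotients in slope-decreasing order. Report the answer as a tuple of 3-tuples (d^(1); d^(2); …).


Barcode: M ≅ I[1,2], I[2,2], I[3,3]. HN layers by μ_θ (3 steps, strictly decreasing):
  μ^(1)=4; μ^(2)=-3; μ^(3)=-5

((1, 1, 0); (0, 1, 0); (0, 0, 1))


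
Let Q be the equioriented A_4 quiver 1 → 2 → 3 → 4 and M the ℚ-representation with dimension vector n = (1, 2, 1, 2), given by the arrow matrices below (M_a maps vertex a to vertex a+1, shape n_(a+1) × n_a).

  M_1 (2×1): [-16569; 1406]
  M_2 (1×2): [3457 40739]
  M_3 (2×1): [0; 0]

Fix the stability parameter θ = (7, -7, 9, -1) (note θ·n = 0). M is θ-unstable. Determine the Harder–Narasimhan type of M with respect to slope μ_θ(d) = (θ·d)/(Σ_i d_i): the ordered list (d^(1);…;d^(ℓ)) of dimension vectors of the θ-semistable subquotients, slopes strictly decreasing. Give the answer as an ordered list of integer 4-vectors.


Via rank(M_{q-1}∘⋯∘M_p): M ≅ I[1,3], I[2,2], I[4,4]^2.
μ_θ-semistable layers: μ^(1)=9; μ^(2)=0; μ^(3)=-1; μ^(4)=-7

((0, 0, 1, 0); (1, 1, 0, 0); (0, 0, 0, 2); (0, 1, 0, 0))


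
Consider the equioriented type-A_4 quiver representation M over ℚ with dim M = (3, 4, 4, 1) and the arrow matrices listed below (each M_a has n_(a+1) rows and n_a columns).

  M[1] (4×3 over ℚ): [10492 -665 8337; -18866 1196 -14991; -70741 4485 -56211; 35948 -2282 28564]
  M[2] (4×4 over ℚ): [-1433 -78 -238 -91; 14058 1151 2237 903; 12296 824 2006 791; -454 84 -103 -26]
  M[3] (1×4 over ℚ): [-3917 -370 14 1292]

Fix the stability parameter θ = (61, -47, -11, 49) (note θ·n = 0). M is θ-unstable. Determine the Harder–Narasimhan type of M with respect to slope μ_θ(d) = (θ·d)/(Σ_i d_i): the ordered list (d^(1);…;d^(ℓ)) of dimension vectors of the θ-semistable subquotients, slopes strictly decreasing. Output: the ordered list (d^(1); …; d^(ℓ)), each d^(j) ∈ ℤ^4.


Via rank(M_{q-1}∘⋯∘M_p): M ≅ I[1,3]^2, I[1,4], I[2,3].
μ_θ-semistable layers: μ^(1)=49; μ^(2)=1; μ^(3)=-11; μ^(4)=-47

((0, 0, 0, 1); (3, 3, 3, 0); (0, 0, 1, 0); (0, 1, 0, 0))


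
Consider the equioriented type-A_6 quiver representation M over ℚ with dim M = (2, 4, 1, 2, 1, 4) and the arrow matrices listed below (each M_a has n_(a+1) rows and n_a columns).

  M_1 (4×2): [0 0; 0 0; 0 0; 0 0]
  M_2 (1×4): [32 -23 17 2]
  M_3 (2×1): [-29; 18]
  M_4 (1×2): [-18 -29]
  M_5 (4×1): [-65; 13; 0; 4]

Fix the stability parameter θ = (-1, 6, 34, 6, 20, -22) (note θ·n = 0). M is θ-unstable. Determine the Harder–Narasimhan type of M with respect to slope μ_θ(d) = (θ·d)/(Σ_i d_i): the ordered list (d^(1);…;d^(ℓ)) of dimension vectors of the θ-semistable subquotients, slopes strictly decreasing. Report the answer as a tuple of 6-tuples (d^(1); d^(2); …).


Barcode: M ≅ I[1,1]^2, I[2,2]^3, I[2,4], I[4,6], I[6,6]^3. HN layers by μ_θ (5 steps, strictly decreasing):
  μ^(1)=20; μ^(2)=6; μ^(3)=4/3; μ^(4)=-1; μ^(5)=-22

((0, 0, 1, 1, 0, 0); (0, 4, 0, 0, 0, 0); (0, 0, 0, 1, 1, 1); (2, 0, 0, 0, 0, 0); (0, 0, 0, 0, 0, 3))


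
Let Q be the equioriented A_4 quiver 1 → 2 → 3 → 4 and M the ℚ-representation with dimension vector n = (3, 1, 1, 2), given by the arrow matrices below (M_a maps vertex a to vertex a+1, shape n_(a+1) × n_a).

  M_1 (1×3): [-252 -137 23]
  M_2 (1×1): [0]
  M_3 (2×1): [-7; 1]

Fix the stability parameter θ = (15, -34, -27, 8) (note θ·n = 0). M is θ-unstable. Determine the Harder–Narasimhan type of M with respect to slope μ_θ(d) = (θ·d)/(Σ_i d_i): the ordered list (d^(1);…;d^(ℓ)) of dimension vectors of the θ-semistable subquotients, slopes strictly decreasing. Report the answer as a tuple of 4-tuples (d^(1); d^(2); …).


Interval decomposition of M: I[1,1]^2, I[1,2], I[3,4], I[4,4].
HN type (ℓ=4): μ^(1)=15; μ^(2)=8; μ^(3)=-19/2; μ^(4)=-27

((2, 0, 0, 0); (0, 0, 0, 2); (1, 1, 0, 0); (0, 0, 1, 0))


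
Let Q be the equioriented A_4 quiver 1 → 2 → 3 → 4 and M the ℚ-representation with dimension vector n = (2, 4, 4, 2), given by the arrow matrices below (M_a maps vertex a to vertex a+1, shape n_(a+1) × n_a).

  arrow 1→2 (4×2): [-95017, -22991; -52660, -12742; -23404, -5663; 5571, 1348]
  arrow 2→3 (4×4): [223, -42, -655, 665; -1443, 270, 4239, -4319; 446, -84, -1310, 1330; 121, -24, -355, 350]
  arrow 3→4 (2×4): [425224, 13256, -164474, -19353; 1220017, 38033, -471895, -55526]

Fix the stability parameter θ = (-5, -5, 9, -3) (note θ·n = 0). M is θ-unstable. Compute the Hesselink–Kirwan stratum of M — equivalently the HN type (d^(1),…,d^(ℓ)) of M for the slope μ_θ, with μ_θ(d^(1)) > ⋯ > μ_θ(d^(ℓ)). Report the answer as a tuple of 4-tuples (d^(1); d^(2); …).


Interval decomposition of M: I[1,2], I[1,4], I[2,2], I[2,3], I[3,3], I[3,4].
HN type (ℓ=3): μ^(1)=9; μ^(2)=3; μ^(3)=-5

((0, 0, 2, 0); (0, 0, 2, 2); (2, 4, 0, 0))


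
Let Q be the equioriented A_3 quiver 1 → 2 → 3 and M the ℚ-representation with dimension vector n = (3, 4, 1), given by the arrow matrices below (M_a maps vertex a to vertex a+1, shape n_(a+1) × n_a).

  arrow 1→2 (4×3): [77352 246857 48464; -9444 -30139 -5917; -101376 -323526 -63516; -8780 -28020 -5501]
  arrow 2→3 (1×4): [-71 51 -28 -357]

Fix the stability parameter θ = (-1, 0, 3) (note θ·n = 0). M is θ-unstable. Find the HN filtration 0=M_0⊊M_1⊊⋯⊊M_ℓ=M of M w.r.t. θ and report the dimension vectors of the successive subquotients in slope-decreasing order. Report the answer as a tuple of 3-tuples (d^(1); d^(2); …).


Via rank(M_{q-1}∘⋯∘M_p): M ≅ I[1,1], I[1,2], I[1,3], I[2,2]^2.
μ_θ-semistable layers: μ^(1)=3; μ^(2)=0; μ^(3)=-1

((0, 0, 1); (0, 4, 0); (3, 0, 0))


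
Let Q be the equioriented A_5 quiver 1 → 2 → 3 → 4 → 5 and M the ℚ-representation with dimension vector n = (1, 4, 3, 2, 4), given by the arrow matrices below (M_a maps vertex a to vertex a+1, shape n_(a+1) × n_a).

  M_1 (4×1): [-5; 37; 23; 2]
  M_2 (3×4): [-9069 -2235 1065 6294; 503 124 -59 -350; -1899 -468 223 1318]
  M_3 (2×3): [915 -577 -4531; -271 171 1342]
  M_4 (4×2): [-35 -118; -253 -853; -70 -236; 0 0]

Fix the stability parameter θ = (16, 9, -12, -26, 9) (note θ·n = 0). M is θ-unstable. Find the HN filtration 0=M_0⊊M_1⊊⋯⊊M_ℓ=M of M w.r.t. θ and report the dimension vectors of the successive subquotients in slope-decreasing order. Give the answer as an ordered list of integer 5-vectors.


Barcode: M ≅ I[1,5], I[2,2]^2, I[2,5], I[3,3], I[5,5]^2. HN layers by μ_θ (4 steps, strictly decreasing):
  μ^(1)=9; μ^(2)=-13/4; μ^(3)=-29/3; μ^(4)=-12

((0, 2, 0, 0, 4); (1, 1, 1, 1, 0); (0, 1, 1, 1, 0); (0, 0, 1, 0, 0))


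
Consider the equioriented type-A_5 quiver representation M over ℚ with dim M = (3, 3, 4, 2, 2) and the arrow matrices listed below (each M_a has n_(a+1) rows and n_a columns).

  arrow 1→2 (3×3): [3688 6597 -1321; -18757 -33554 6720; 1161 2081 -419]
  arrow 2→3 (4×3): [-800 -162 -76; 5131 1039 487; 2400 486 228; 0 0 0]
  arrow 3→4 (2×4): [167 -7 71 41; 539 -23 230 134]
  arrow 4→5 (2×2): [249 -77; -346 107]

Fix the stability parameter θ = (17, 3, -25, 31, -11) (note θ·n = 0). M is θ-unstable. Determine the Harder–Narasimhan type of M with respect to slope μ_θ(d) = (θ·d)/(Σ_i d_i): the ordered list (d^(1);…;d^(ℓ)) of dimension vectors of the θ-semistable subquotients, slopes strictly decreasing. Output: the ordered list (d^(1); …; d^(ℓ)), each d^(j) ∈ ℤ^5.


Via rank(M_{q-1}∘⋯∘M_p): M ≅ I[1,1], I[1,2], I[1,5], I[2,5], I[3,3]^2.
μ_θ-semistable layers: μ^(1)=17; μ^(2)=10; μ^(3)=-5/3; μ^(4)=-11; μ^(5)=-25

((1, 0, 0, 0, 0); (1, 1, 0, 2, 2); (1, 1, 1, 0, 0); (0, 1, 1, 0, 0); (0, 0, 2, 0, 0))


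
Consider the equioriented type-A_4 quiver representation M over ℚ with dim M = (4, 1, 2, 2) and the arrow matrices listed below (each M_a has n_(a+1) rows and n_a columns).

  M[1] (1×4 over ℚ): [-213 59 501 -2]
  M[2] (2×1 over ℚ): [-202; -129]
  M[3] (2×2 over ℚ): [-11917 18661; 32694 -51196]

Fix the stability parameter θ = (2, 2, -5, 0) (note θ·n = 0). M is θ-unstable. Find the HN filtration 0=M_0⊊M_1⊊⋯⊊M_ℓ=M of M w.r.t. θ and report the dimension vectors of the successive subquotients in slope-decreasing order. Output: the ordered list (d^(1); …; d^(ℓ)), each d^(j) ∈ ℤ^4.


Via rank(M_{q-1}∘⋯∘M_p): M ≅ I[1,1]^3, I[1,4], I[3,4].
μ_θ-semistable layers: μ^(1)=2; μ^(2)=0; μ^(3)=-1/3; μ^(4)=-5

((3, 0, 0, 0); (0, 0, 0, 2); (1, 1, 1, 0); (0, 0, 1, 0))


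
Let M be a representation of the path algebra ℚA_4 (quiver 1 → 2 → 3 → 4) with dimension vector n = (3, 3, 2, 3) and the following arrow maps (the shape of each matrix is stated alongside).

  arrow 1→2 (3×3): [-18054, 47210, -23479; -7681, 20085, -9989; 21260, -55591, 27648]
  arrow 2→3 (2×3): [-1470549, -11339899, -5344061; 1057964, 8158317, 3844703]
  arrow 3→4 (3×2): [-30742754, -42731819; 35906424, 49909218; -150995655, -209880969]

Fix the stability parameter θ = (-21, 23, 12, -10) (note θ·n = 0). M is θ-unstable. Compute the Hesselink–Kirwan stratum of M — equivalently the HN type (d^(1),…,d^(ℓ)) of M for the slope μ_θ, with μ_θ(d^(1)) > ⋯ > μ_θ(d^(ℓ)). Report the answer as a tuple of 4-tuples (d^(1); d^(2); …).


Via rank(M_{q-1}∘⋯∘M_p): M ≅ I[1,2], I[1,4]^2, I[4,4].
μ_θ-semistable layers: μ^(1)=23; μ^(2)=25/3; μ^(3)=-10; μ^(4)=-21

((0, 1, 0, 0); (0, 2, 2, 2); (0, 0, 0, 1); (3, 0, 0, 0))


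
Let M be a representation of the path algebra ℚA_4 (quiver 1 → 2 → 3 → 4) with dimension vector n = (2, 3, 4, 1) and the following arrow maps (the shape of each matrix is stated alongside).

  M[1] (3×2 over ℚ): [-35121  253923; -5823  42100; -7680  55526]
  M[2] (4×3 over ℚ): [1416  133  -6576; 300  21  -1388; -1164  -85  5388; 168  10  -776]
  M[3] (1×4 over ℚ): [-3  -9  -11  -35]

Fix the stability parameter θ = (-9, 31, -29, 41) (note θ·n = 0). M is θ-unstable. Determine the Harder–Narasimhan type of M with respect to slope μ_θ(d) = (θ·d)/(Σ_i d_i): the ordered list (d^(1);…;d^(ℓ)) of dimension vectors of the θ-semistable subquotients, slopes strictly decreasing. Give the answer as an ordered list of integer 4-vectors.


Barcode: M ≅ I[1,3], I[1,4], I[2,2], I[3,3]^2. HN layers by μ_θ (5 steps, strictly decreasing):
  μ^(1)=41; μ^(2)=31; μ^(3)=1; μ^(4)=-9; μ^(5)=-29

((0, 0, 0, 1); (0, 1, 0, 0); (0, 2, 2, 0); (2, 0, 0, 0); (0, 0, 2, 0))


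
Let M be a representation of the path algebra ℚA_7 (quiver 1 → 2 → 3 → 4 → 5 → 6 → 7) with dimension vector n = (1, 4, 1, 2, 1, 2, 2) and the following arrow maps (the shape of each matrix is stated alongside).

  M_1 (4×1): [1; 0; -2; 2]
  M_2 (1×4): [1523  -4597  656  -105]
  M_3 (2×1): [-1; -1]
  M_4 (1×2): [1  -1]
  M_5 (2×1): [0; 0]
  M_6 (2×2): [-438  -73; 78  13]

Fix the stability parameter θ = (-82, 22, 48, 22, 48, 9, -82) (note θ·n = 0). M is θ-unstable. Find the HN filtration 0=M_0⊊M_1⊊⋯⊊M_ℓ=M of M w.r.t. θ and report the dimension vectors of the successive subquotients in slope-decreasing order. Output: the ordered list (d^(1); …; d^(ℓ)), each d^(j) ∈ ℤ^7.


Interval decomposition of M: I[1,4], I[2,2]^3, I[4,5], I[6,6], I[6,7], I[7,7].
HN type (ℓ=6): μ^(1)=48; μ^(2)=35; μ^(3)=22; μ^(4)=9; μ^(5)=-73/2; μ^(6)=-82

((0, 0, 0, 0, 1, 0, 0); (0, 0, 1, 1, 0, 0, 0); (0, 4, 0, 1, 0, 0, 0); (0, 0, 0, 0, 0, 1, 0); (0, 0, 0, 0, 0, 1, 1); (1, 0, 0, 0, 0, 0, 1))


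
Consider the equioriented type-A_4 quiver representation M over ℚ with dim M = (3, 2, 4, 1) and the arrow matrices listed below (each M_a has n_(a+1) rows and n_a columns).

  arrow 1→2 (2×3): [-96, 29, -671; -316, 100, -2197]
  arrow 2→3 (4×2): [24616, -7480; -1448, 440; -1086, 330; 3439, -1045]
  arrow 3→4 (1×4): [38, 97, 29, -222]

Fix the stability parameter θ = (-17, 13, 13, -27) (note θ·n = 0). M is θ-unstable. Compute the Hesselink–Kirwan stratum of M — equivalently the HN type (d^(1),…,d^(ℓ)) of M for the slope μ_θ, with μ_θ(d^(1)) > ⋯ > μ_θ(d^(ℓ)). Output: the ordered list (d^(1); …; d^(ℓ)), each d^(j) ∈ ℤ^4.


Barcode: M ≅ I[1,1], I[1,2], I[1,3], I[3,3]^2, I[3,4]. HN layers by μ_θ (3 steps, strictly decreasing):
  μ^(1)=13; μ^(2)=-7; μ^(3)=-17

((0, 2, 3, 0); (0, 0, 1, 1); (3, 0, 0, 0))


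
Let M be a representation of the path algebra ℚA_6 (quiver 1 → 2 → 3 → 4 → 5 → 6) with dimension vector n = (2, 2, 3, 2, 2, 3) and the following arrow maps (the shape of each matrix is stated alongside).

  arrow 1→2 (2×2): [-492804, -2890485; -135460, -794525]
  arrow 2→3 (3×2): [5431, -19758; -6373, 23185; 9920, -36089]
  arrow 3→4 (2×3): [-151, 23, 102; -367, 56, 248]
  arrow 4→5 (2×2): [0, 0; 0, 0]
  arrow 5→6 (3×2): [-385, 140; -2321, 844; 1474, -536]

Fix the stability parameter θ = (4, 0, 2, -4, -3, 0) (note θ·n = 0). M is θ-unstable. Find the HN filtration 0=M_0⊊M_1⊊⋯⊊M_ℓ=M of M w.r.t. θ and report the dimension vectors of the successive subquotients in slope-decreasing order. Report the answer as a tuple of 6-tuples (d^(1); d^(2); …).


Interval decomposition of M: I[1,1], I[1,4], I[2,4], I[3,3], I[5,5], I[5,6], I[6,6]^2.
HN type (ℓ=6): μ^(1)=4; μ^(2)=2; μ^(3)=1/2; μ^(4)=0; μ^(5)=-2/3; μ^(6)=-3

((1, 0, 0, 0, 0, 0); (0, 0, 1, 0, 0, 0); (1, 1, 1, 1, 0, 0); (0, 0, 0, 0, 0, 3); (0, 1, 1, 1, 0, 0); (0, 0, 0, 0, 2, 0))


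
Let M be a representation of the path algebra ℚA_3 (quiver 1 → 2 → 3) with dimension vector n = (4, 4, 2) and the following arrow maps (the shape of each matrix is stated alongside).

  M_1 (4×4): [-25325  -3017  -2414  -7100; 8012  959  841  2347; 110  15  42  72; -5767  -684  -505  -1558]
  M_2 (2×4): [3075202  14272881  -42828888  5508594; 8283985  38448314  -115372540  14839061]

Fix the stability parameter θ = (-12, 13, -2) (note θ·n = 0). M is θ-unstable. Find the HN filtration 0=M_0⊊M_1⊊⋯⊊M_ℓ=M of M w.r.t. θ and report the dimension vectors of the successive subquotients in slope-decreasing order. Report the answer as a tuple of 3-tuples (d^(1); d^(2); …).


Via rank(M_{q-1}∘⋯∘M_p): M ≅ I[1,2]^2, I[1,3]^2.
μ_θ-semistable layers: μ^(1)=13; μ^(2)=11/2; μ^(3)=-12

((0, 2, 0); (0, 2, 2); (4, 0, 0))


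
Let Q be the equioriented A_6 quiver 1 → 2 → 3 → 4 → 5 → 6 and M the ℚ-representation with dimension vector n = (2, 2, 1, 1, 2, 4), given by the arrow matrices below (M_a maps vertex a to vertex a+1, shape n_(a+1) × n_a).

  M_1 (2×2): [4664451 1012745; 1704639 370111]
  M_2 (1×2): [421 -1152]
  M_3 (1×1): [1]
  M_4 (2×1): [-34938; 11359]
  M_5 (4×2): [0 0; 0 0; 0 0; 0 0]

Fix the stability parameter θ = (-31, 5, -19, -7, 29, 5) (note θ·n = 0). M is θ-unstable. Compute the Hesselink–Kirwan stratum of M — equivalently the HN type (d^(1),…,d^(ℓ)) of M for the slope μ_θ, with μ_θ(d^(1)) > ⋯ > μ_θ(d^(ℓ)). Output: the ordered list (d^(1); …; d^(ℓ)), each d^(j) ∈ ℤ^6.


Interval decomposition of M: I[1,2], I[1,5], I[5,5], I[6,6]^4.
HN type (ℓ=4): μ^(1)=29; μ^(2)=5; μ^(3)=-7; μ^(4)=-31

((0, 0, 0, 0, 2, 0); (0, 1, 0, 0, 0, 4); (0, 1, 1, 1, 0, 0); (2, 0, 0, 0, 0, 0))


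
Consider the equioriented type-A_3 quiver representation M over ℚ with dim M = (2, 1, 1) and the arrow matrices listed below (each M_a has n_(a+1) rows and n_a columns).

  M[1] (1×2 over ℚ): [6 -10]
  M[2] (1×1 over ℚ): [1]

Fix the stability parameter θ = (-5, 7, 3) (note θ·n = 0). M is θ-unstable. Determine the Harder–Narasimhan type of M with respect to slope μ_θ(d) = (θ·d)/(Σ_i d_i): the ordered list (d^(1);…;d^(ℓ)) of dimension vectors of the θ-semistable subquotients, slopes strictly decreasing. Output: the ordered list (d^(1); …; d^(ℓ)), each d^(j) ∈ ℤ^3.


Interval decomposition of M: I[1,1], I[1,3].
HN type (ℓ=2): μ^(1)=5; μ^(2)=-5

((0, 1, 1); (2, 0, 0))
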